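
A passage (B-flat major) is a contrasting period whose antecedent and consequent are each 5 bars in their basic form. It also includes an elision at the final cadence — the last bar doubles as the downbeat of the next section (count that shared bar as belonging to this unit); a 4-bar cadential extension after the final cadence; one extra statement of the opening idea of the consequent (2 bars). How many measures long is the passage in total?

Basic contrasting period: 5 + 5 = 10 bars.
10 (basic form) + 4 (cadential extension) + 2 (extra statement) = 16.
The elision shares a bar with the next section but does not change this unit's count.

16 measures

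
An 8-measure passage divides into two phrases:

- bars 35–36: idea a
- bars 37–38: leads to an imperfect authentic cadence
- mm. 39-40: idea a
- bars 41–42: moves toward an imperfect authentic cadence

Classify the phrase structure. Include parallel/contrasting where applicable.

Both phrases have the same opening (a) and the same cadence (imperfect authentic cadence): the second is a restatement, not a consequent, so this is a repeated phrase rather than a period.

repeated phrase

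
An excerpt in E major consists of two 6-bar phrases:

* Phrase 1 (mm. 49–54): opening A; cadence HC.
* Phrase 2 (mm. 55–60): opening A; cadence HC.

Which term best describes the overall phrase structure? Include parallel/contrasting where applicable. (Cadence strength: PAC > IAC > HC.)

Both phrases have the same opening (A) and the same cadence (half cadence): the second is a restatement, not a consequent, so this is a repeated phrase rather than a period.

repeated phrase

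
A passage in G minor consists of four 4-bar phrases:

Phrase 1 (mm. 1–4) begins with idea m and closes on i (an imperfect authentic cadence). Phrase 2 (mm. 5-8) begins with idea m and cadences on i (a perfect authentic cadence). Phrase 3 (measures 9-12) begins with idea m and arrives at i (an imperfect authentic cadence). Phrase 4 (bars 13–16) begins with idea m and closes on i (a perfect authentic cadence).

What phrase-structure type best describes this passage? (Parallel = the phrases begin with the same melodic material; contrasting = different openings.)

The cadence pattern IAC–PAC–IAC–PAC is weak–strong twice, and phrases 3–4 restate phrases 1–2: a period heard twice, not a double period (which would end weakly at phrase 2).

repeated period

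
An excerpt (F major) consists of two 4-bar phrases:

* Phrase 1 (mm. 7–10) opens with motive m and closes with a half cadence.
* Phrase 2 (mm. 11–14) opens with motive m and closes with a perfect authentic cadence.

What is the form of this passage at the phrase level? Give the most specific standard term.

Phrase 1 ends with a half cadence (weaker) and phrase 2 with a perfect authentic cadence (stronger): antecedent + consequent = a period.
The two phrases open with the same material (m / m), so the period is parallel.

parallel period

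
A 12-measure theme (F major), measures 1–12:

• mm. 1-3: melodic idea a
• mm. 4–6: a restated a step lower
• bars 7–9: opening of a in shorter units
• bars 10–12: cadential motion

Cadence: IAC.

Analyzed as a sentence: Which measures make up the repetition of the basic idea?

measures 4–6

The presentation of a sentence is the basic idea (bars 1–3) plus its repetition (mm. 4–6); the repetition of the basic idea is therefore mm. 4–6.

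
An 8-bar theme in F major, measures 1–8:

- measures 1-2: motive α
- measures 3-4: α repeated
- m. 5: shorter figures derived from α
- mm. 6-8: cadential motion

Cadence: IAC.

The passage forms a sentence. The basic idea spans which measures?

The presentation of a sentence is the basic idea (mm. 1–2) plus its repetition (measures 3–4); the basic idea is therefore bars 1–2.

measures 1–2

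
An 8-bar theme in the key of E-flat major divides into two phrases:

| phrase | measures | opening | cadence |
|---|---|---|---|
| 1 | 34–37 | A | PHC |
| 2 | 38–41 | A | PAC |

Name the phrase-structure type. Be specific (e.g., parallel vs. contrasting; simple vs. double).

parallel period

Phrase 1 ends with a Phrygian half cadence (weaker) and phrase 2 with a perfect authentic cadence (stronger): antecedent + consequent = a period.
The two phrases open with the same material (A / A), so the period is parallel.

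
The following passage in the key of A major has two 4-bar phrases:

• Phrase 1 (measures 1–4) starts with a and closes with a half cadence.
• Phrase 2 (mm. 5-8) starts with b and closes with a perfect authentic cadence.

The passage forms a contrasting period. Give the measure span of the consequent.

measures 5–8

The antecedent is the phrase ending with the weaker cadence (half cadence, phrase 1) and the consequent the one ending more conclusively (perfect authentic cadence, phrase 2); the consequent is mm. 5–8.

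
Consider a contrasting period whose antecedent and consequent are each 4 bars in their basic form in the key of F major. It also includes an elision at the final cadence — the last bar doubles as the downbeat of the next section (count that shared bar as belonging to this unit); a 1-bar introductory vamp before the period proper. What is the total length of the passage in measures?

9 measures

Basic contrasting period: 4 + 4 = 8 bars.
8 (basic form) + 1 (introduction) = 9.
The elision shares a bar with the next section but does not change this unit's count.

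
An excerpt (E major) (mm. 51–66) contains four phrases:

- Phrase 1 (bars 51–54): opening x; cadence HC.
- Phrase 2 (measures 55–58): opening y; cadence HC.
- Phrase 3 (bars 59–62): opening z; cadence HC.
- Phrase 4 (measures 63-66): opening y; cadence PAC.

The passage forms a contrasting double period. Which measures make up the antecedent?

In a double period the four phrases pair into a large antecedent (phrases 1–2, ending half cadence) and a large consequent (phrases 3–4, ending perfect authentic cadence). The antecedent spans bars 51–58.

measures 51–58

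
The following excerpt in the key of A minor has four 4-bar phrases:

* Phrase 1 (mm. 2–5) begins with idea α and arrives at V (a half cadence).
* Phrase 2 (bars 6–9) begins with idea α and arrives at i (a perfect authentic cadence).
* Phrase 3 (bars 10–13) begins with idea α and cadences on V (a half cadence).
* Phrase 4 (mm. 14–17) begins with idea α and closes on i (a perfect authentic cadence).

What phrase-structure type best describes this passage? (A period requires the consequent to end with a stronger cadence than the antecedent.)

The cadence pattern HC–PAC–HC–PAC is weak–strong twice, and phrases 3–4 restate phrases 1–2: a period heard twice, not a double period (which would end weakly at phrase 2).

repeated period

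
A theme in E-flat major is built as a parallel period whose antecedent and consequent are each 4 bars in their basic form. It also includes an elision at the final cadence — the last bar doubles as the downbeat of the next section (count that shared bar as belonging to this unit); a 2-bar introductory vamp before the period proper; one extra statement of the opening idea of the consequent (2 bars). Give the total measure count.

Basic parallel period: 4 + 4 = 8 bars.
8 (basic form) + 2 (introduction) + 2 (extra statement) = 12.
The elision shares a bar with the next section but does not change this unit's count.

12 measures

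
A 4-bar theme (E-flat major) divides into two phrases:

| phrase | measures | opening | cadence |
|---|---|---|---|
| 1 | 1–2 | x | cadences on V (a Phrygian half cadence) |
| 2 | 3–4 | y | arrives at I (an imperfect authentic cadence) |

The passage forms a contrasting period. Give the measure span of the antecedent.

The phrase ending with the weaker cadence (Phrygian half cadence) is the antecedent; the one ending more conclusively (imperfect authentic cadence) is the consequent. The antecedent is measures 1–2.

measures 1–2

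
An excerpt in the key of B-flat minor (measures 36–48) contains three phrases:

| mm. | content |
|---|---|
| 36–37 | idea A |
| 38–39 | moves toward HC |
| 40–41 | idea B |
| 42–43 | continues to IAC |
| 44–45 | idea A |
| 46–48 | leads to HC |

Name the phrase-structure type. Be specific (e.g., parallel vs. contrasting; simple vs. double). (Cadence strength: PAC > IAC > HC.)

phrase group

The final phrase closes with a half cadence, which is not stronger than the preceding imperfect authentic cadence; the 3 phrases lack an overall antecedent–consequent design and so form a phrase group.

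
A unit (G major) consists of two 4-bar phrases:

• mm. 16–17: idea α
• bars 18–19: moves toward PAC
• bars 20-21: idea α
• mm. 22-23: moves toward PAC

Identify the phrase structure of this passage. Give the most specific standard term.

repeated phrase

Both phrases have the same opening (α) and the same cadence (perfect authentic cadence): the second is a restatement, not a consequent, so this is a repeated phrase rather than a period.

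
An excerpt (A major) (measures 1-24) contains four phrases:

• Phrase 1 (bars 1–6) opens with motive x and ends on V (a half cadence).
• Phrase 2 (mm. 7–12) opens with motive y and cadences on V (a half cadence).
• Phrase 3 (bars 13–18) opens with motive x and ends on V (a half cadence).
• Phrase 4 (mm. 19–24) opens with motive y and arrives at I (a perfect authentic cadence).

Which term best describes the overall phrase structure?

parallel double period

Four phrases in two halves: the first half (mm. 1–12) ends with a half cadence, the second (mm. 13-24) with a perfect authentic cadence — a large antecedent–consequent pair, i.e. a double period.
Phrase 3 begins with the same material as phrase 1, making it parallel.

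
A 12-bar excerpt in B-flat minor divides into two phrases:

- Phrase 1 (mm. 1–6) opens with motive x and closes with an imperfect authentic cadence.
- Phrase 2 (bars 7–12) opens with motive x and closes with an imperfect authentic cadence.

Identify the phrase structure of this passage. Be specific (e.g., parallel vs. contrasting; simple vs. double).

repeated phrase

Both phrases have the same opening (x) and the same cadence (imperfect authentic cadence): the second is a restatement, not a consequent, so this is a repeated phrase rather than a period.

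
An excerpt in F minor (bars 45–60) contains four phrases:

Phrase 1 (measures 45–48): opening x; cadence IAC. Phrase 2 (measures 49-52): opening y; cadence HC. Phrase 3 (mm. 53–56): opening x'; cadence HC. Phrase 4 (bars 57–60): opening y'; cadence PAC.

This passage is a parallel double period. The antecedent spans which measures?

measures 45–52

In a double period the four phrases pair into a large antecedent (phrases 1–2, ending half cadence) and a large consequent (phrases 3–4, ending perfect authentic cadence). The antecedent spans mm. 45–52.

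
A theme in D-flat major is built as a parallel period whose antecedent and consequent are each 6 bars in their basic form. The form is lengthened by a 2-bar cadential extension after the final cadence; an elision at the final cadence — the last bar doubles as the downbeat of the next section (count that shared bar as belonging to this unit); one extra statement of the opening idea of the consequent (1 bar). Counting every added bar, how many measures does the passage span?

15 measures

Basic parallel period: 6 + 6 = 12 bars.
12 (basic form) + 2 (cadential extension) + 1 (extra statement) = 15.
The elision shares a bar with the next section but does not change this unit's count.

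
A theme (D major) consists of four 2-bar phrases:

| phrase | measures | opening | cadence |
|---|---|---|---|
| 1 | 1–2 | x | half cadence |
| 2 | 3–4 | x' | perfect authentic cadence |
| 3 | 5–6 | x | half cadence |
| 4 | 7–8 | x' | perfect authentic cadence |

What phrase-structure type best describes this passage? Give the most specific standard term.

The cadence pattern HC–PAC–HC–PAC is weak–strong twice, and phrases 3–4 restate phrases 1–2: a period heard twice, not a double period (which would end weakly at phrase 2).

repeated period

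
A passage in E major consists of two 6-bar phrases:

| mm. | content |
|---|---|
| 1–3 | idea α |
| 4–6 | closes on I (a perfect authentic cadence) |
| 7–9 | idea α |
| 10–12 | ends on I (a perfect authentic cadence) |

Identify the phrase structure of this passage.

Both phrases have the same opening (α) and the same cadence (perfect authentic cadence): the second is a restatement, not a consequent, so this is a repeated phrase rather than a period.

repeated phrase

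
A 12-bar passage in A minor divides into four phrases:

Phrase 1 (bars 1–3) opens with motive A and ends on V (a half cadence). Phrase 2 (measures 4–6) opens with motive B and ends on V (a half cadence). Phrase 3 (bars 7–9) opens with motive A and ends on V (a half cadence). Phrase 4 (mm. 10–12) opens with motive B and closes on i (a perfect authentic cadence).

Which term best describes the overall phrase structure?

parallel double period

Four phrases in two halves: the first half (measures 1–6) ends with a half cadence, the second (mm. 7–12) with a perfect authentic cadence — a large antecedent–consequent pair, i.e. a double period.
Phrase 3 begins with the same material as phrase 1, making it parallel.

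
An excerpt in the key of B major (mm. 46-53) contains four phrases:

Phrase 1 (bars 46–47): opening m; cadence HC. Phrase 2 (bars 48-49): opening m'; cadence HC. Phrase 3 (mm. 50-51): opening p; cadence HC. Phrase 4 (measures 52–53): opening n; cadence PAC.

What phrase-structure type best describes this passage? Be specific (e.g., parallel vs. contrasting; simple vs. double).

contrasting double period

Four phrases in two halves: the first half (mm. 46–49) ends with a half cadence, the second (mm. 50–53) with a perfect authentic cadence — a large antecedent–consequent pair, i.e. a double period.
Phrase 3 begins with different material from phrase 1, making it contrasting.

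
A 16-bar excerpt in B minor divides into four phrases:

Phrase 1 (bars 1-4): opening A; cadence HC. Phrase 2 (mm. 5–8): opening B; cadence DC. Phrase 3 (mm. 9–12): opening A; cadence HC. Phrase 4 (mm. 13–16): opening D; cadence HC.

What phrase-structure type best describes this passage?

phrase group

Phrase 4 ends with a half cadence, no stronger than phrase 2's deceptive cadence, so the four phrases do not form a double period; nor do phrases 3–4 duplicate 1–2, so it is not a repeated period. With no phrase reaching a conclusive cadence, the passage is a phrase group.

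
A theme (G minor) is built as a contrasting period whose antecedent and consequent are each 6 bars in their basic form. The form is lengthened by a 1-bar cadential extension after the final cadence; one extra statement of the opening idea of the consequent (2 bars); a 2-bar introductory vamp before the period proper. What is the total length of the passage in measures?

17 measures

Basic contrasting period: 6 + 6 = 12 bars.
12 (basic form) + 1 (cadential extension) + 2 (extra statement) + 2 (introduction) = 17.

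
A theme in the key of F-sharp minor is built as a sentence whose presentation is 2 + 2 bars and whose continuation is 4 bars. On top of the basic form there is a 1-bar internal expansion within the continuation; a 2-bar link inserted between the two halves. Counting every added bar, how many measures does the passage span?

11 measures

Basic sentence: 2 + 2 + 4 = 8 bars.
8 (basic form) + 1 (internal expansion) + 2 (link) = 11.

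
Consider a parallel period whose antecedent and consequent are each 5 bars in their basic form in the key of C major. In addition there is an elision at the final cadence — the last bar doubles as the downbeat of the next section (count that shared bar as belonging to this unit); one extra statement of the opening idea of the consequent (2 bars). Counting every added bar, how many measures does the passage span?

12 measures

Basic parallel period: 5 + 5 = 10 bars.
10 (basic form) + 2 (extra statement) = 12.
The elision shares a bar with the next section but does not change this unit's count.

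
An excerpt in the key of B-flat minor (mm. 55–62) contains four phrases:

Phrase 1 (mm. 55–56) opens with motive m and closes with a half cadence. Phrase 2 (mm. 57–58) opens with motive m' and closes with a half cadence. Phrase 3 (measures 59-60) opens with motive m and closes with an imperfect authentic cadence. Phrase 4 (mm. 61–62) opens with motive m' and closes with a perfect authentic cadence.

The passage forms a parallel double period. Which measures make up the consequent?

measures 59–62

In a double period the four phrases pair into a large antecedent (phrases 1–2, ending half cadence) and a large consequent (phrases 3–4, ending perfect authentic cadence). The consequent spans mm. 59-62.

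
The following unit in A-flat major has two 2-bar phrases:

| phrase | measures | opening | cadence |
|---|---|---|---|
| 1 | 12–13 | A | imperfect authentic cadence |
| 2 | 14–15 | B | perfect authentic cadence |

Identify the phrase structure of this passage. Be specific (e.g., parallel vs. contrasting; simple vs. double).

Phrase 1 ends with an imperfect authentic cadence (weaker) and phrase 2 with a perfect authentic cadence (stronger): antecedent + consequent = a period.
The two phrases open with different material (A / B), so the period is contrasting.

contrasting period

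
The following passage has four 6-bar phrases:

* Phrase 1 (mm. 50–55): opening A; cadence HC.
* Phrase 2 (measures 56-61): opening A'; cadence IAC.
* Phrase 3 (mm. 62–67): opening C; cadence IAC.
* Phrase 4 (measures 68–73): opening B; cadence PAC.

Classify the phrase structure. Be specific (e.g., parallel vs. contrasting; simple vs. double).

Four phrases in two halves: the first half (mm. 50-61) ends with an imperfect authentic cadence, the second (bars 62–73) with a perfect authentic cadence — a large antecedent–consequent pair, i.e. a double period.
Phrase 3 begins with different material from phrase 1, making it contrasting.

contrasting double period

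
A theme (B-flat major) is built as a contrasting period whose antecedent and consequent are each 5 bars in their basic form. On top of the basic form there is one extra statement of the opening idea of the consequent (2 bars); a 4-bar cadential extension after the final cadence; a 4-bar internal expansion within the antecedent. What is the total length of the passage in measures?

Basic contrasting period: 5 + 5 = 10 bars.
10 (basic form) + 2 (extra statement) + 4 (cadential extension) + 4 (internal expansion) = 20.

20 measures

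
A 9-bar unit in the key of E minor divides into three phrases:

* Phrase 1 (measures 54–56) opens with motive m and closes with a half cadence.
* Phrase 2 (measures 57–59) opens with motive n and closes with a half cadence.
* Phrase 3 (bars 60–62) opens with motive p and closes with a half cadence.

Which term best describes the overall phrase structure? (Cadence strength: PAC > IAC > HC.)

The final phrase closes with a half cadence, which is not stronger than the preceding half cadence; the 3 phrases lack an overall antecedent–consequent design and so form a phrase group.

phrase group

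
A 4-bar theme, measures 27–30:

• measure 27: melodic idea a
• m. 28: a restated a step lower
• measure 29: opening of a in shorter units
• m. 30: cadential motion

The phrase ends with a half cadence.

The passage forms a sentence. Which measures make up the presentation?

measures 27–28

The presentation of a sentence is the basic idea (m. 27) plus its repetition (m. 28); the presentation is therefore measures 27–28.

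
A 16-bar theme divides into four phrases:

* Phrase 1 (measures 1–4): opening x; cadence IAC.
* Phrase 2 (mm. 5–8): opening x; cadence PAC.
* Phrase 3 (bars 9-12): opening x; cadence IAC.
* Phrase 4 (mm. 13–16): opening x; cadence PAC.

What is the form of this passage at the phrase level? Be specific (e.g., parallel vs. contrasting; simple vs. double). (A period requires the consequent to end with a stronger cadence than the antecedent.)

The cadence pattern IAC–PAC–IAC–PAC is weak–strong twice, and phrases 3–4 restate phrases 1–2: a period heard twice, not a double period (which would end weakly at phrase 2).

repeated period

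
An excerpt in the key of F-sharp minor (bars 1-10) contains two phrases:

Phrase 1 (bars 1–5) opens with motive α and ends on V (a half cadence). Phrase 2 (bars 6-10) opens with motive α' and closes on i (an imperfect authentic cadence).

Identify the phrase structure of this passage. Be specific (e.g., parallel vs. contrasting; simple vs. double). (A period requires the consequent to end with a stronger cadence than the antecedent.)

Phrase 1 ends with a half cadence (weaker) and phrase 2 with an imperfect authentic cadence (stronger): antecedent + consequent = a period.
The two phrases open with the same material (α / α'), so the period is parallel.

parallel period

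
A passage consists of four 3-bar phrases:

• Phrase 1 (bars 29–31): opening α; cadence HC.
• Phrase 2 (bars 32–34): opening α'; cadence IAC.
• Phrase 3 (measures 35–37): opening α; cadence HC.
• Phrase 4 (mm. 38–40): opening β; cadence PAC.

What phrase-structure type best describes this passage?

parallel double period

Four phrases in two halves: the first half (measures 29–34) ends with an imperfect authentic cadence, the second (mm. 35–40) with a perfect authentic cadence — a large antecedent–consequent pair, i.e. a double period.
Phrase 3 begins with the same material as phrase 1, making it parallel.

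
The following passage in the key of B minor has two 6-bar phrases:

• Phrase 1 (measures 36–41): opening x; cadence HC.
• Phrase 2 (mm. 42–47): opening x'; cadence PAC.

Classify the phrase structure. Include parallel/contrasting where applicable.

parallel period

Phrase 1 ends with a half cadence (weaker) and phrase 2 with a perfect authentic cadence (stronger): antecedent + consequent = a period.
The two phrases open with the same material (x / x'), so the period is parallel.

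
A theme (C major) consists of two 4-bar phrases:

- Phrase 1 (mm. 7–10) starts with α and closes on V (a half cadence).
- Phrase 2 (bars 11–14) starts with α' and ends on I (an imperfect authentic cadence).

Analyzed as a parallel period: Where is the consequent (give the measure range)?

measures 11–14

The antecedent is the phrase ending with the weaker cadence (half cadence, phrase 1) and the consequent the one ending more conclusively (imperfect authentic cadence, phrase 2); the consequent is bars 11–14.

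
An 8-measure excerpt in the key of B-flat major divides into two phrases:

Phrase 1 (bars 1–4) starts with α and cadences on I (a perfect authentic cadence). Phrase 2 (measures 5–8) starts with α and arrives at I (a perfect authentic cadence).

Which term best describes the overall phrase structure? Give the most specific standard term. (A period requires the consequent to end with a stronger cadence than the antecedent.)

Both phrases have the same opening (α) and the same cadence (perfect authentic cadence): the second is a restatement, not a consequent, so this is a repeated phrase rather than a period.

repeated phrase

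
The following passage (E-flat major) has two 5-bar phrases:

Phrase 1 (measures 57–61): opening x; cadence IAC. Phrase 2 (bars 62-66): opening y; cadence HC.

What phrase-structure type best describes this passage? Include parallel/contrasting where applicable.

The second phrase closes with a half cadence, which is not stronger than the first phrase's imperfect authentic cadence; without a weak→strong cadential pair there is no antecedent–consequent relationship, so this is a phrase group rather than a period.

phrase group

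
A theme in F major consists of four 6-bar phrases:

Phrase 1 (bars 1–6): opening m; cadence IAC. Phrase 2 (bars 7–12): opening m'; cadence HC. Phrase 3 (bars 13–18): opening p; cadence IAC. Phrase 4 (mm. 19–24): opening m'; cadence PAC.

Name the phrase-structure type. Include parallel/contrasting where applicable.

Four phrases in two halves: the first half (measures 1-12) ends with a half cadence, the second (mm. 13–24) with a perfect authentic cadence — a large antecedent–consequent pair, i.e. a double period.
Phrase 3 begins with different material from phrase 1, making it contrasting.

contrasting double period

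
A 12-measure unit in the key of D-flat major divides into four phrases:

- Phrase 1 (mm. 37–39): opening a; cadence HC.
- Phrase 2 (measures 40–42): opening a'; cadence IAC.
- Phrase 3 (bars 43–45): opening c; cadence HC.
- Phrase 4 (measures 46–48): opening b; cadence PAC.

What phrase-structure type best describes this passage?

contrasting double period

Four phrases in two halves: the first half (bars 37–42) ends with an imperfect authentic cadence, the second (mm. 43-48) with a perfect authentic cadence — a large antecedent–consequent pair, i.e. a double period.
Phrase 3 begins with different material from phrase 1, making it contrasting.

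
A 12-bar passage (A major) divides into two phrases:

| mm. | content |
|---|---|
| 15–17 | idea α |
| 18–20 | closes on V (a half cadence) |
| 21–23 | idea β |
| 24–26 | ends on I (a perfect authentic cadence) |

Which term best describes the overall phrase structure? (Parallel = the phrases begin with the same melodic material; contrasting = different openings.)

contrasting period

Phrase 1 ends with a half cadence (weaker) and phrase 2 with a perfect authentic cadence (stronger): antecedent + consequent = a period.
The two phrases open with different material (α / β), so the period is contrasting.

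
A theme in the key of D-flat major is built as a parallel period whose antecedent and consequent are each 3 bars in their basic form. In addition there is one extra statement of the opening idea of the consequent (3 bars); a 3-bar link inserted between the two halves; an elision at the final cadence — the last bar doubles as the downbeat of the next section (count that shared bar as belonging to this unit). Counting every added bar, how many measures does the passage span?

12 measures

Basic parallel period: 3 + 3 = 6 bars.
6 (basic form) + 3 (extra statement) + 3 (link) = 12.
The elision shares a bar with the next section but does not change this unit's count.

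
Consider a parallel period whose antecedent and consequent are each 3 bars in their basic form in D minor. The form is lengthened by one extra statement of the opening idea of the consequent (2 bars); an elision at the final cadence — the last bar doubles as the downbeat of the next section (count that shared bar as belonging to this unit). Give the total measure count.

8 measures

Basic parallel period: 3 + 3 = 6 bars.
6 (basic form) + 2 (extra statement) = 8.
The elision shares a bar with the next section but does not change this unit's count.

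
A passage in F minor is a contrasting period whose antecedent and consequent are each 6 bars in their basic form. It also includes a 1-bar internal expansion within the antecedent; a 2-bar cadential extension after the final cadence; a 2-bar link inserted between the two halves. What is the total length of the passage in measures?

17 measures

Basic contrasting period: 6 + 6 = 12 bars.
12 (basic form) + 1 (internal expansion) + 2 (cadential extension) + 2 (link) = 17.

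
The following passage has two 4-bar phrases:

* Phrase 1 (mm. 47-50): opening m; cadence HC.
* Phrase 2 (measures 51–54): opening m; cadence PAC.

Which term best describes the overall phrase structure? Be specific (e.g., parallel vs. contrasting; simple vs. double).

Phrase 1 ends with a half cadence (weaker) and phrase 2 with a perfect authentic cadence (stronger): antecedent + consequent = a period.
The two phrases open with the same material (m / m), so the period is parallel.

parallel period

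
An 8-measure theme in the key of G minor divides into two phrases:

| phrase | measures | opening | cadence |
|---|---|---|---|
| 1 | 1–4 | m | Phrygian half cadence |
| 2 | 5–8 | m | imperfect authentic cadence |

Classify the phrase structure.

parallel period

Phrase 1 ends with a Phrygian half cadence (weaker) and phrase 2 with an imperfect authentic cadence (stronger): antecedent + consequent = a period.
The two phrases open with the same material (m / m), so the period is parallel.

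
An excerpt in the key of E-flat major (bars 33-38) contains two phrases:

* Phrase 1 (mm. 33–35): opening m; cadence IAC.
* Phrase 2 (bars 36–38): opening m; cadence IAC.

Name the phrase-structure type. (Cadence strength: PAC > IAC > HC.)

repeated phrase

Both phrases have the same opening (m) and the same cadence (imperfect authentic cadence): the second is a restatement, not a consequent, so this is a repeated phrase rather than a period.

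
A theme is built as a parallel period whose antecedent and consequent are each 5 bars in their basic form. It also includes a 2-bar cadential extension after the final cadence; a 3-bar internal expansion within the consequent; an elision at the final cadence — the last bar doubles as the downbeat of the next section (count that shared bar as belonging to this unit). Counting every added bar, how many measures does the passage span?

Basic parallel period: 5 + 5 = 10 bars.
10 (basic form) + 2 (cadential extension) + 3 (internal expansion) = 15.
The elision shares a bar with the next section but does not change this unit's count.

15 measures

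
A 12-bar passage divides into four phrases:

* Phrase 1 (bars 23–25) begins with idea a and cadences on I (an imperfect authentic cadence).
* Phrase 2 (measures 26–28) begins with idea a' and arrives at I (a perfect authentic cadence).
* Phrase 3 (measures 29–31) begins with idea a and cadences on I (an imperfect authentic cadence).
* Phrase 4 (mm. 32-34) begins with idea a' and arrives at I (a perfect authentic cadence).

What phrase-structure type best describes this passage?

The cadence pattern IAC–PAC–IAC–PAC is weak–strong twice, and phrases 3–4 restate phrases 1–2: a period heard twice, not a double period (which would end weakly at phrase 2).

repeated period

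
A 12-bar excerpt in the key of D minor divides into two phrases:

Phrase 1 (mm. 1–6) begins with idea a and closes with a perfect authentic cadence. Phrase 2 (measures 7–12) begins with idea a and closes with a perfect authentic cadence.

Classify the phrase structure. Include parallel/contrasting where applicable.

repeated phrase

Both phrases have the same opening (a) and the same cadence (perfect authentic cadence): the second is a restatement, not a consequent, so this is a repeated phrase rather than a period.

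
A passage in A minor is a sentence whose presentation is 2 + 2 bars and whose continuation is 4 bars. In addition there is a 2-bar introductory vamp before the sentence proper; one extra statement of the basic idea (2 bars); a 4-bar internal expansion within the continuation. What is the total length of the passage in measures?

Basic sentence: 2 + 2 + 4 = 8 bars.
8 (basic form) + 2 (introduction) + 2 (extra statement) + 4 (internal expansion) = 16.

16 measures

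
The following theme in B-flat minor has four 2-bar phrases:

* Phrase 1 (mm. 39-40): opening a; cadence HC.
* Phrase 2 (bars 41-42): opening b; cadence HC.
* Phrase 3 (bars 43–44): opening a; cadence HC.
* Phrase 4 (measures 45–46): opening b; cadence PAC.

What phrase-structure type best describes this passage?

Four phrases in two halves: the first half (mm. 39-42) ends with a half cadence, the second (bars 43–46) with a perfect authentic cadence — a large antecedent–consequent pair, i.e. a double period.
Phrase 3 begins with the same material as phrase 1, making it parallel.

parallel double period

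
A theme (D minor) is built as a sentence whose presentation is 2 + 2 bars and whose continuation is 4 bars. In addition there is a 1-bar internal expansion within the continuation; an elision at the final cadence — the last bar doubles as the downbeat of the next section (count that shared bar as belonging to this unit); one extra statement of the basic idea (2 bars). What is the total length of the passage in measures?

11 measures

Basic sentence: 2 + 2 + 4 = 8 bars.
8 (basic form) + 1 (internal expansion) + 2 (extra statement) = 11.
The elision shares a bar with the next section but does not change this unit's count.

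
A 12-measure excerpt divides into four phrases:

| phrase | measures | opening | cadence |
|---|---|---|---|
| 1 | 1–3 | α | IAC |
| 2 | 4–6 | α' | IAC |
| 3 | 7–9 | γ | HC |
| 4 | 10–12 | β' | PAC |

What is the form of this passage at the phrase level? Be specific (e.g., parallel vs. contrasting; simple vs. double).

Four phrases in two halves: the first half (mm. 1-6) ends with an imperfect authentic cadence, the second (measures 7-12) with a perfect authentic cadence — a large antecedent–consequent pair, i.e. a double period.
Phrase 3 begins with different material from phrase 1, making it contrasting.

contrasting double period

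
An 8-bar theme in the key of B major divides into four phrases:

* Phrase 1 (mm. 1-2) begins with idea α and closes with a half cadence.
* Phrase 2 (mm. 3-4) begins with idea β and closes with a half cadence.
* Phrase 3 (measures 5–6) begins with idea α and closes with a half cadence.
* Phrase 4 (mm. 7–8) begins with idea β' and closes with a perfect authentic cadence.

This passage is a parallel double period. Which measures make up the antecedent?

measures 1–4

In a double period the four phrases pair into a large antecedent (phrases 1–2, ending half cadence) and a large consequent (phrases 3–4, ending perfect authentic cadence). The antecedent spans mm. 1-4.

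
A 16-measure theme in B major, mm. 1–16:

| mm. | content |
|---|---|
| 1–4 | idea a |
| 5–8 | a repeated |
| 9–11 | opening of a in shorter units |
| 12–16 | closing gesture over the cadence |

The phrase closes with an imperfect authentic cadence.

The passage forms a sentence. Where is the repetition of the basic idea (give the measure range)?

measures 5–8

The presentation of a sentence is the basic idea (bars 1–4) plus its repetition (measures 5–8); the repetition of the basic idea is therefore measures 5-8.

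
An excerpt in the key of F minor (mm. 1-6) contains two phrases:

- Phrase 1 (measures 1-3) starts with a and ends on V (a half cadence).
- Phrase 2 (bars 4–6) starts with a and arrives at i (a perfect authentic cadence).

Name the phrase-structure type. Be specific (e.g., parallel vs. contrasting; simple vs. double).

parallel period

Phrase 1 ends with a half cadence (weaker) and phrase 2 with a perfect authentic cadence (stronger): antecedent + consequent = a period.
The two phrases open with the same material (a / a), so the period is parallel.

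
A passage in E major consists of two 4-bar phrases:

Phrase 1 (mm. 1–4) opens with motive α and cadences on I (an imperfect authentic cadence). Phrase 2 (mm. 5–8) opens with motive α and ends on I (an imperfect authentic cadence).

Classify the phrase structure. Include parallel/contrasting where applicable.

Both phrases have the same opening (α) and the same cadence (imperfect authentic cadence): the second is a restatement, not a consequent, so this is a repeated phrase rather than a period.

repeated phrase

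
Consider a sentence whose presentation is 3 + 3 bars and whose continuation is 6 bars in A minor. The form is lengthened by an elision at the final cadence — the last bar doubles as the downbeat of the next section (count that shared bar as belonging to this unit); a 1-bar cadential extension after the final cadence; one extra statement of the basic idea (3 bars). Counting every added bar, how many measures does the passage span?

16 measures

Basic sentence: 3 + 3 + 6 = 12 bars.
12 (basic form) + 1 (cadential extension) + 3 (extra statement) = 16.
The elision shares a bar with the next section but does not change this unit's count.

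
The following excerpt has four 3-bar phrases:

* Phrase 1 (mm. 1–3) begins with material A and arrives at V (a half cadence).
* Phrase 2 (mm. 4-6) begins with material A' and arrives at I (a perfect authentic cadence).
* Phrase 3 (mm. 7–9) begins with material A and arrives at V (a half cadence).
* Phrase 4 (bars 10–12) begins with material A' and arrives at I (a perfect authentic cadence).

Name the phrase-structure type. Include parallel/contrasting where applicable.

repeated period

The cadence pattern HC–PAC–HC–PAC is weak–strong twice, and phrases 3–4 restate phrases 1–2: a period heard twice, not a double period (which would end weakly at phrase 2).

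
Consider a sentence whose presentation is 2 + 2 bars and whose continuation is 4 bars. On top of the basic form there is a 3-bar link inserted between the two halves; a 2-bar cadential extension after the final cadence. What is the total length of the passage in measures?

Basic sentence: 2 + 2 + 4 = 8 bars.
8 (basic form) + 3 (link) + 2 (cadential extension) = 13.

13 measures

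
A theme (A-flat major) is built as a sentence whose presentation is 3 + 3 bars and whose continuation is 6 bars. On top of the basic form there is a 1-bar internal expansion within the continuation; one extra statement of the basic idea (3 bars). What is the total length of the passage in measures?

Basic sentence: 3 + 3 + 6 = 12 bars.
12 (basic form) + 1 (internal expansion) + 3 (extra statement) = 16.

16 measures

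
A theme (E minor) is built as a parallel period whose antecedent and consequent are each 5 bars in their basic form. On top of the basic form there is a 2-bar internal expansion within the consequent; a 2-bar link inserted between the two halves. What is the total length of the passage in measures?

Basic parallel period: 5 + 5 = 10 bars.
10 (basic form) + 2 (internal expansion) + 2 (link) = 14.

14 measures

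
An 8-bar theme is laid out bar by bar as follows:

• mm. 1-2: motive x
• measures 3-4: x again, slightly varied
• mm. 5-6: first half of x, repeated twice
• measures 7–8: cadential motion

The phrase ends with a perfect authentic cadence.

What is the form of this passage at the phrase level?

Basic idea (bars 1–2) + its repetition (measures 3-4) form the presentation; fragmentation and cadence (mm. 5-8) form the continuation — the 8-bar whole is a sentence.

sentence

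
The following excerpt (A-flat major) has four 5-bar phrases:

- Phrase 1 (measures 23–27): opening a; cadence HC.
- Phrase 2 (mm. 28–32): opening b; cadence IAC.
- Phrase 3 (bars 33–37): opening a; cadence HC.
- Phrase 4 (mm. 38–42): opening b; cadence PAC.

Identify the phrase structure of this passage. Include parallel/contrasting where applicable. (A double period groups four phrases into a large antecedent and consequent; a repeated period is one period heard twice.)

Four phrases in two halves: the first half (bars 23-32) ends with an imperfect authentic cadence, the second (bars 33-42) with a perfect authentic cadence — a large antecedent–consequent pair, i.e. a double period.
Phrase 3 begins with the same material as phrase 1, making it parallel.

parallel double period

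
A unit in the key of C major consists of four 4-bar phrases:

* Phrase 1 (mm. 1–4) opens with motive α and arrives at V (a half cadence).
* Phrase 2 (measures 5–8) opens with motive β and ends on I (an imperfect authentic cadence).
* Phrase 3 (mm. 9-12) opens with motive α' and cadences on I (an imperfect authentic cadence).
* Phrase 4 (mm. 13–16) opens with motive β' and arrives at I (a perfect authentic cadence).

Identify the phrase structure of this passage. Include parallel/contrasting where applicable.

Four phrases in two halves: the first half (mm. 1-8) ends with an imperfect authentic cadence, the second (mm. 9–16) with a perfect authentic cadence — a large antecedent–consequent pair, i.e. a double period.
Phrase 3 begins with the same material as phrase 1, making it parallel.

parallel double period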